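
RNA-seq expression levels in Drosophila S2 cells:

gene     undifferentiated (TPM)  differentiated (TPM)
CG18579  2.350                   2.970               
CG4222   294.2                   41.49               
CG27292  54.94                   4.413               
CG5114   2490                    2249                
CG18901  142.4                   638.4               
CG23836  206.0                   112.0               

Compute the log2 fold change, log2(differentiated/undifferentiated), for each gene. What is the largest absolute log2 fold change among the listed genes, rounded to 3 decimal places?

log2(2.970/2.350) = 0.338  (CG18579)
log2(41.49/294.2) = -2.826  (CG4222)
log2(4.413/54.94) = -3.638  (CG27292)
log2(2249/2490) = -0.147  (CG5114)
log2(638.4/142.4) = 2.165  (CG18901)
log2(112.0/206.0) = -0.879  (CG23836)
The largest magnitude belongs to CG27292.

3.638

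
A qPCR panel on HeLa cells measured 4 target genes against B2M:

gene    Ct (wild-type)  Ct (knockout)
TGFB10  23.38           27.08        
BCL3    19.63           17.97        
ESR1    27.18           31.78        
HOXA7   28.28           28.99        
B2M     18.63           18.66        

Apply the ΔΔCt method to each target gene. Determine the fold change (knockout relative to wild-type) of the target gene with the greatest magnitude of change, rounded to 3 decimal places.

0.042

TGFB10: ΔΔCt = (27.08−18.66) − (23.38−18.63) = 8.42 − 4.75 = 3.67; fold change = 2^-3.67 = 0.079
BCL3: ΔΔCt = (17.97−18.66) − (19.63−18.63) = -0.69 − 1.00 = -1.69; fold change = 2^1.69 = 3.227
ESR1: ΔΔCt = (31.78−18.66) − (27.18−18.63) = 13.12 − 8.55 = 4.57; fold change = 2^-4.57 = 0.042
HOXA7: ΔΔCt = (28.99−18.66) − (28.28−18.63) = 10.33 − 9.65 = 0.68; fold change = 2^-0.68 = 0.624
ESR1 has the largest |ΔΔCt| = 4.57.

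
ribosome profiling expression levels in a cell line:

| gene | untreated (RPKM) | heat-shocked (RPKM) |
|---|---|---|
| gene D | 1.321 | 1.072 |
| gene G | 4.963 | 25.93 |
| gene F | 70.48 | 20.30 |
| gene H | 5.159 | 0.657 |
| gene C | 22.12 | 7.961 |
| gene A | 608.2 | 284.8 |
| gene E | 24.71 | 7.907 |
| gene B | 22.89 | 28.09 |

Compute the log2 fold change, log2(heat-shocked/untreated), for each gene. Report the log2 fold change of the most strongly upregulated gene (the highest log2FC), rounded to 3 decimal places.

2.385

log2(1.072/1.321) = -0.301  (gene D)
log2(25.93/4.963) = 2.385  (gene G)
log2(20.30/70.48) = -1.796  (gene F)
log2(0.657/5.159) = -2.973  (gene H)
log2(7.961/22.12) = -1.474  (gene C)
log2(284.8/608.2) = -1.095  (gene A)
log2(7.907/24.71) = -1.644  (gene E)
log2(28.09/22.89) = 0.295  (gene B)
gene G is most strongly upregulated.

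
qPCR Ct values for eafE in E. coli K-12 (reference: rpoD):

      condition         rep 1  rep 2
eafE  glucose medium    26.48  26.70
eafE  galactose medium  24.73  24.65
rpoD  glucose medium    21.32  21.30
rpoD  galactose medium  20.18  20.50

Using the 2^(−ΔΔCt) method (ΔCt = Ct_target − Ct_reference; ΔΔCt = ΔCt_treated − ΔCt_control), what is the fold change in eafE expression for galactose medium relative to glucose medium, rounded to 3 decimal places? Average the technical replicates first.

Mean Ct: eafE glucose medium 26.590; eafE galactose medium 24.690; rpoD glucose medium 21.310; rpoD galactose medium 20.340
ΔCt(glucose medium) = 26.590 − 21.310 = 5.280
ΔCt(galactose medium) = 24.690 − 20.340 = 4.350
ΔΔCt = 4.350 − 5.280 = -0.930
Fold change = 2^(−(-0.930)) = 2^0.930 = 1.9053

1.905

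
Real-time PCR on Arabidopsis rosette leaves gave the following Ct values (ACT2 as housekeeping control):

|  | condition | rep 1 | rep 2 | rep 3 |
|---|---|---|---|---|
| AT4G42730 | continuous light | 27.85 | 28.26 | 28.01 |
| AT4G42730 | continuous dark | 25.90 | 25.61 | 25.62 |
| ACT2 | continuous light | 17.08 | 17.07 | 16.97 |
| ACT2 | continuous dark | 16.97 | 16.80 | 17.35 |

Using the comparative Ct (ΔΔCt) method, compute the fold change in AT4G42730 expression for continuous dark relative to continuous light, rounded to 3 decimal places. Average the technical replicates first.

Mean Ct: AT4G42730 continuous light 28.040; AT4G42730 continuous dark 25.710; ACT2 continuous light 17.040; ACT2 continuous dark 17.040
ΔCt(continuous light) = 28.040 − 17.040 = 11.000
ΔCt(continuous dark) = 25.710 − 17.040 = 8.670
ΔΔCt = 8.670 − 11.000 = -2.330
Fold change = 2^(−(-2.330)) = 2^2.330 = 5.0281

5.028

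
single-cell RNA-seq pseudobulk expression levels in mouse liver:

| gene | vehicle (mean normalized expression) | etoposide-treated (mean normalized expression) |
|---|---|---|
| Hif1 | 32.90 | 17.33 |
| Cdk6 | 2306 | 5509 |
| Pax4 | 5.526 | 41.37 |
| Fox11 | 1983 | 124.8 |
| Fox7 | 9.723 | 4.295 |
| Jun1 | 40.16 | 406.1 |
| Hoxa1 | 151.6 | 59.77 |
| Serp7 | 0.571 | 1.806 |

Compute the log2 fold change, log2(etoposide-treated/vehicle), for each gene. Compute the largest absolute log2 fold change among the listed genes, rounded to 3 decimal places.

log2(17.33/32.90) = -0.925  (Hif1)
log2(5509/2306) = 1.256  (Cdk6)
log2(41.37/5.526) = 2.904  (Pax4)
log2(124.8/1983) = -3.990  (Fox11)
log2(4.295/9.723) = -1.179  (Fox7)
log2(406.1/40.16) = 3.338  (Jun1)
log2(59.77/151.6) = -1.343  (Hoxa1)
log2(1.806/0.571) = 1.661  (Serp7)
The largest magnitude belongs to Fox11.

3.990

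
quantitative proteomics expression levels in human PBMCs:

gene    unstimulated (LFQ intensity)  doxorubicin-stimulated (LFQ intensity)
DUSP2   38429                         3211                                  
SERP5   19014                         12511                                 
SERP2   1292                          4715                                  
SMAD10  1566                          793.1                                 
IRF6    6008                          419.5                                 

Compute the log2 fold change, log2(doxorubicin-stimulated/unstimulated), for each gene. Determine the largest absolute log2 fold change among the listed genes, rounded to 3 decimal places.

log2(3211/38429) = -3.581  (DUSP2)
log2(12511/19014) = -0.604  (SERP5)
log2(4715/1292) = 1.868  (SERP2)
log2(793.1/1566) = -0.982  (SMAD10)
log2(419.5/6008) = -3.840  (IRF6)
The largest magnitude belongs to IRF6.

3.840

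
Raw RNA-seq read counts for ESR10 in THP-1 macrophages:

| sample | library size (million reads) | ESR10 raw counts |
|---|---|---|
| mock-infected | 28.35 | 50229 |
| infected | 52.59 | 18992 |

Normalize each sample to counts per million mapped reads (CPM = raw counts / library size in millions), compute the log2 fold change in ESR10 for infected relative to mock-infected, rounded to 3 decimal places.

-2.295

CPM(mock-infected) = 50229 / 28.35 = 1771.7460
CPM(infected) = 18992 / 52.59 = 361.1333
Fold change = 361.1333 / 1771.7460 = 0.20383
log2(0.20383) = -2.2946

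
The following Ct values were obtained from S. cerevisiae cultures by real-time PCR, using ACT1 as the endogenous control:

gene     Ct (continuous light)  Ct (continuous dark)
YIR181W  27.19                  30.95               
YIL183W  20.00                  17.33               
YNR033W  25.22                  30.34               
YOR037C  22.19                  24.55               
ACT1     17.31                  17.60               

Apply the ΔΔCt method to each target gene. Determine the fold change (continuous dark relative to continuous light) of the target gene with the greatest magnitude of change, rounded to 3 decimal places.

0.035

YIR181W: ΔΔCt = (30.95−17.60) − (27.19−17.31) = 13.35 − 9.88 = 3.47; fold change = 2^-3.47 = 0.090
YIL183W: ΔΔCt = (17.33−17.60) − (20.00−17.31) = -0.27 − 2.69 = -2.96; fold change = 2^2.96 = 7.781
YNR033W: ΔΔCt = (30.34−17.60) − (25.22−17.31) = 12.74 − 7.91 = 4.83; fold change = 2^-4.83 = 0.035
YOR037C: ΔΔCt = (24.55−17.60) − (22.19−17.31) = 6.95 − 4.88 = 2.07; fold change = 2^-2.07 = 0.238
YNR033W has the largest |ΔΔCt| = 4.83.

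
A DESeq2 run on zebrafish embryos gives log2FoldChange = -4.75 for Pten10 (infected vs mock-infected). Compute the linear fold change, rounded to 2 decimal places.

Fold change = 2^(-4.75) = 0.037

0.04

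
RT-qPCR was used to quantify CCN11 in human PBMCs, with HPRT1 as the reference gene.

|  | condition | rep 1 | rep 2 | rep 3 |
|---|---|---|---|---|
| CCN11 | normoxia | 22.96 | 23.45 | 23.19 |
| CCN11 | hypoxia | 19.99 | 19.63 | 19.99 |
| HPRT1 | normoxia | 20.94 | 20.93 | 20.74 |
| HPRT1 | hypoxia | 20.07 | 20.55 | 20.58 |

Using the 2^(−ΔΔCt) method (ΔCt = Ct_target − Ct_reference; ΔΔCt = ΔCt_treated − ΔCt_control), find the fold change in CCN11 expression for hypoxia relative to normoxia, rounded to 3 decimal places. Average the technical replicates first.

Mean Ct: CCN11 normoxia 23.200; CCN11 hypoxia 19.870; HPRT1 normoxia 20.870; HPRT1 hypoxia 20.400
ΔCt(normoxia) = 23.200 − 20.870 = 2.330
ΔCt(hypoxia) = 19.870 − 20.400 = -0.530
ΔΔCt = -0.530 − 2.330 = -2.860
Fold change = 2^(−(-2.860)) = 2^2.860 = 7.2602

7.260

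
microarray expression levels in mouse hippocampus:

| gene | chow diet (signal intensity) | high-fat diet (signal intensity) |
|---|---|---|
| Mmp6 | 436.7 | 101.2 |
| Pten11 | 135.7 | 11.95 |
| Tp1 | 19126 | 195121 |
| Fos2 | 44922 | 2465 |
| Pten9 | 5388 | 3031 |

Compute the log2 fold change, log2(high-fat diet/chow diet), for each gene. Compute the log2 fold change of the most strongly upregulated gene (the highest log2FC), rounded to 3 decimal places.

log2(101.2/436.7) = -2.109  (Mmp6)
log2(11.95/135.7) = -3.505  (Pten11)
log2(195121/19126) = 3.351  (Tp1)
log2(2465/44922) = -4.188  (Fos2)
log2(3031/5388) = -0.830  (Pten9)
Tp1 is most strongly upregulated.

3.351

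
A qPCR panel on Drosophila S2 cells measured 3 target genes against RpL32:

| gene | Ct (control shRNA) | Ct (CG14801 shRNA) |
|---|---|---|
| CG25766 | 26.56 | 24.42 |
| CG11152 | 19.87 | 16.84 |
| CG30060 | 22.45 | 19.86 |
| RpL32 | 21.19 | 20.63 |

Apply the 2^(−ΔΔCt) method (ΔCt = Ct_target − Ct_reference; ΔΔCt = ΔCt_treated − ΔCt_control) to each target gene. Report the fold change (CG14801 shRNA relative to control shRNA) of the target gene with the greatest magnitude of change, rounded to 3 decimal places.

CG25766: ΔΔCt = (24.42−20.63) − (26.56−21.19) = 3.79 − 5.37 = -1.58; fold change = 2^1.58 = 2.990
CG11152: ΔΔCt = (16.84−20.63) − (19.87−21.19) = -3.79 − (-1.32) = -2.47; fold change = 2^2.47 = 5.540
CG30060: ΔΔCt = (19.86−20.63) − (22.45−21.19) = -0.77 − 1.26 = -2.03; fold change = 2^2.03 = 4.084
CG11152 has the largest |ΔΔCt| = 2.47.

5.540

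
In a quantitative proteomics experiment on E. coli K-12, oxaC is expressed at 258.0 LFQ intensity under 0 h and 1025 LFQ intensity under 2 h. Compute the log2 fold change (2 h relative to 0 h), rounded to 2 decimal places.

1.99

Fold change = 1025 / 258.0 = 3.9729
log2(3.9729) = 1.990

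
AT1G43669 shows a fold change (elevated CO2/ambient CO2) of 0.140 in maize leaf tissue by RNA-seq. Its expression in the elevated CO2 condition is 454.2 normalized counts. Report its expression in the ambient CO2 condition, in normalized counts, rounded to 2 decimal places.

3244.29

ambient CO2 expression = 454.2 / 0.140 = 3244.29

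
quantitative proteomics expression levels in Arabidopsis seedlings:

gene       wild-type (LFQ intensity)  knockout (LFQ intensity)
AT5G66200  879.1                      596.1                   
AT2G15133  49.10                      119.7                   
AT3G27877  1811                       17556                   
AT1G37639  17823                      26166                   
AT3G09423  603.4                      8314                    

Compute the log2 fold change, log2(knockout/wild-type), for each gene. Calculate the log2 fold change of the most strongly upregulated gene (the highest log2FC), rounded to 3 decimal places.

log2(596.1/879.1) = -0.560  (AT5G66200)
log2(119.7/49.10) = 1.286  (AT2G15133)
log2(17556/1811) = 3.277  (AT3G27877)
log2(26166/17823) = 0.554  (AT1G37639)
log2(8314/603.4) = 3.784  (AT3G09423)
AT3G09423 is most strongly upregulated.

3.784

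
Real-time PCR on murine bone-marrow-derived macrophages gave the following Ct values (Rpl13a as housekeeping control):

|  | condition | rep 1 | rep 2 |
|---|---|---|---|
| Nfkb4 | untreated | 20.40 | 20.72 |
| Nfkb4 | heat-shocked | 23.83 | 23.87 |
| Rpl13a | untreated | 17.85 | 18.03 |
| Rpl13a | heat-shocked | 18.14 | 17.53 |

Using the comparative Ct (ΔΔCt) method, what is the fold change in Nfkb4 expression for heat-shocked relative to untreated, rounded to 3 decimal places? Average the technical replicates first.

Mean Ct: Nfkb4 untreated 20.560; Nfkb4 heat-shocked 23.850; Rpl13a untreated 17.940; Rpl13a heat-shocked 17.835
ΔCt(untreated) = 20.560 − 17.940 = 2.620
ΔCt(heat-shocked) = 23.850 − 17.835 = 6.015
ΔΔCt = 6.015 − 2.620 = 3.395
Fold change = 2^(−3.395) = 0.0951

0.095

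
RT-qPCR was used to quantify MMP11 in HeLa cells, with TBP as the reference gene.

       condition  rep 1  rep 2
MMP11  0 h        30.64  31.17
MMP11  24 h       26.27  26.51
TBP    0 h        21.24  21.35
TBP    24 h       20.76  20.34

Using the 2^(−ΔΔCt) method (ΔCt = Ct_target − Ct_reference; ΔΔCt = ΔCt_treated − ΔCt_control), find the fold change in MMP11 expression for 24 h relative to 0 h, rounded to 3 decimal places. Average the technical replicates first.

13.642

Mean Ct: MMP11 0 h 30.905; MMP11 24 h 26.390; TBP 0 h 21.295; TBP 24 h 20.550
ΔCt(0 h) = 30.905 − 21.295 = 9.610
ΔCt(24 h) = 26.390 − 20.550 = 5.840
ΔΔCt = 5.840 − 9.610 = -3.770
Fold change = 2^(−(-3.770)) = 2^3.770 = 13.6422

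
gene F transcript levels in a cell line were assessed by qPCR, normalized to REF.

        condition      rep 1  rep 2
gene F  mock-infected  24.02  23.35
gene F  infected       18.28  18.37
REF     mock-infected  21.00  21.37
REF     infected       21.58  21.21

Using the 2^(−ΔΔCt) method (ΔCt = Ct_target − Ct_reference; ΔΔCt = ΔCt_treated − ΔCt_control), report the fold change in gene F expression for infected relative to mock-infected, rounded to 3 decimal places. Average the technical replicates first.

Mean Ct: gene F mock-infected 23.685; gene F infected 18.325; REF mock-infected 21.185; REF infected 21.395
ΔCt(mock-infected) = 23.685 − 21.185 = 2.500
ΔCt(infected) = 18.325 − 21.395 = -3.070
ΔΔCt = -3.070 − 2.500 = -5.570
Fold change = 2^(−(-5.570)) = 2^5.570 = 47.5048

47.505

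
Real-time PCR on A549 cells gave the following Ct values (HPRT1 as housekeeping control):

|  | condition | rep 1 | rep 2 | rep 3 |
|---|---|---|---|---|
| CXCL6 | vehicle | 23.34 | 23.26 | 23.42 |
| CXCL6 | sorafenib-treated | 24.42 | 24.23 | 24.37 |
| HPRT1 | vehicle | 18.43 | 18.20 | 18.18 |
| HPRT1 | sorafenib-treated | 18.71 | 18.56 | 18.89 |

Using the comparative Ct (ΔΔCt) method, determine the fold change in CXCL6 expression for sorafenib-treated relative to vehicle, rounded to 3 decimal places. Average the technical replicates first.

Mean Ct: CXCL6 vehicle 23.340; CXCL6 sorafenib-treated 24.340; HPRT1 vehicle 18.270; HPRT1 sorafenib-treated 18.720
ΔCt(vehicle) = 23.340 − 18.270 = 5.070
ΔCt(sorafenib-treated) = 24.340 − 18.720 = 5.620
ΔΔCt = 5.620 − 5.070 = 0.550
Fold change = 2^(−0.550) = 0.6830

0.683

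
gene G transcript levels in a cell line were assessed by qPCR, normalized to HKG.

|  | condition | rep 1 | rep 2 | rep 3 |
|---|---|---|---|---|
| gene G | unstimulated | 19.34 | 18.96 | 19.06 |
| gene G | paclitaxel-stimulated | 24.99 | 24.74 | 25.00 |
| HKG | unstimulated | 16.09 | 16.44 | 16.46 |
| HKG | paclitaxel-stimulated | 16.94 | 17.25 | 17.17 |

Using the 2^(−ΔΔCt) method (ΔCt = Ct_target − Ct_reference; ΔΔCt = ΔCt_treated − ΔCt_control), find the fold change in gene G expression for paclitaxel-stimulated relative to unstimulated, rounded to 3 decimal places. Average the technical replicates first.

0.031

Mean Ct: gene G unstimulated 19.120; gene G paclitaxel-stimulated 24.910; HKG unstimulated 16.330; HKG paclitaxel-stimulated 17.120
ΔCt(unstimulated) = 19.120 − 16.330 = 2.790
ΔCt(paclitaxel-stimulated) = 24.910 − 17.120 = 7.790
ΔΔCt = 7.790 − 2.790 = 5.000
Fold change = 2^(−5.000) = 0.0313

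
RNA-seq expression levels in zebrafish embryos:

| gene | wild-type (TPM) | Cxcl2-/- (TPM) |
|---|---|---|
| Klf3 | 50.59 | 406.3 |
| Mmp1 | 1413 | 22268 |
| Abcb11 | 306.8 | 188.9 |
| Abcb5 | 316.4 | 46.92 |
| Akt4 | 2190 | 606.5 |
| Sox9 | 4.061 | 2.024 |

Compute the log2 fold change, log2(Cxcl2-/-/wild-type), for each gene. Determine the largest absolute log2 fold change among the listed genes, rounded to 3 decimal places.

log2(406.3/50.59) = 3.006  (Klf3)
log2(22268/1413) = 3.978  (Mmp1)
log2(188.9/306.8) = -0.700  (Abcb11)
log2(46.92/316.4) = -2.753  (Abcb5)
log2(606.5/2190) = -1.852  (Akt4)
log2(2.024/4.061) = -1.005  (Sox9)
The largest magnitude belongs to Mmp1.

3.978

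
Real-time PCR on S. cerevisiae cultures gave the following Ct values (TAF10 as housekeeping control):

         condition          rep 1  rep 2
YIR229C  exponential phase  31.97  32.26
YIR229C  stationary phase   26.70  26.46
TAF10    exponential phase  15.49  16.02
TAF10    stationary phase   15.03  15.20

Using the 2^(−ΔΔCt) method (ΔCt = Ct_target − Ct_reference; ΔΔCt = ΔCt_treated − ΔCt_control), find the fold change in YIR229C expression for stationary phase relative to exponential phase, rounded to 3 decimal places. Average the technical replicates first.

Mean Ct: YIR229C exponential phase 32.115; YIR229C stationary phase 26.580; TAF10 exponential phase 15.755; TAF10 stationary phase 15.115
ΔCt(exponential phase) = 32.115 − 15.755 = 16.360
ΔCt(stationary phase) = 26.580 − 15.115 = 11.465
ΔΔCt = 11.465 − 16.360 = -4.895
Fold change = 2^(−(-4.895)) = 2^4.895 = 29.7538

29.754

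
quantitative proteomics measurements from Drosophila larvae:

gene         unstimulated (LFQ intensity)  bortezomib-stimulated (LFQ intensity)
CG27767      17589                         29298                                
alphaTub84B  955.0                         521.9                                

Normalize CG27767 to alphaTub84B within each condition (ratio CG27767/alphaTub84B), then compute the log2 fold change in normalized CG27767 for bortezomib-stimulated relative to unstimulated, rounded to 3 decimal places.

CG27767/alphaTub84B (unstimulated) = 17589 / 955.0 = 18.418
CG27767/alphaTub84B (bortezomib-stimulated) = 29298 / 521.9 = 56.137
Fold change = 56.137 / 18.418 = 3.0480
log2(3.0480) = 1.6079

1.608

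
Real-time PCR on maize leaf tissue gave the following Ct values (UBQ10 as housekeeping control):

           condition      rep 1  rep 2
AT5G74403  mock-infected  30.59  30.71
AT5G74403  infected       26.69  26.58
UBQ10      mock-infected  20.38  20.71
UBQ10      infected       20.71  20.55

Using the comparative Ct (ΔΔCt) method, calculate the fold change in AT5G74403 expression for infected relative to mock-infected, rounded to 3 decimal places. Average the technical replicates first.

17.148

Mean Ct: AT5G74403 mock-infected 30.650; AT5G74403 infected 26.635; UBQ10 mock-infected 20.545; UBQ10 infected 20.630
ΔCt(mock-infected) = 30.650 − 20.545 = 10.105
ΔCt(infected) = 26.635 − 20.630 = 6.005
ΔΔCt = 6.005 − 10.105 = -4.100
Fold change = 2^(−(-4.100)) = 2^4.100 = 17.1484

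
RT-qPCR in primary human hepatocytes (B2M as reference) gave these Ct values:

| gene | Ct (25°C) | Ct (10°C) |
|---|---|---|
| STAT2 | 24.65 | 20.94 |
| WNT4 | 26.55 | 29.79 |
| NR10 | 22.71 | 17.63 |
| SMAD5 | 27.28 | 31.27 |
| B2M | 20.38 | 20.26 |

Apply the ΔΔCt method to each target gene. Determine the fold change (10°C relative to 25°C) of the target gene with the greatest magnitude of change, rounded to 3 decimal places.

31.125

STAT2: ΔΔCt = (20.94−20.26) − (24.65−20.38) = 0.68 − 4.27 = -3.59; fold change = 2^3.59 = 12.042
WNT4: ΔΔCt = (29.79−20.26) − (26.55−20.38) = 9.53 − 6.17 = 3.36; fold change = 2^-3.36 = 0.097
NR10: ΔΔCt = (17.63−20.26) − (22.71−20.38) = -2.63 − 2.33 = -4.96; fold change = 2^4.96 = 31.125
SMAD5: ΔΔCt = (31.27−20.26) − (27.28−20.38) = 11.01 − 6.90 = 4.11; fold change = 2^-4.11 = 0.058
NR10 has the largest |ΔΔCt| = 4.96.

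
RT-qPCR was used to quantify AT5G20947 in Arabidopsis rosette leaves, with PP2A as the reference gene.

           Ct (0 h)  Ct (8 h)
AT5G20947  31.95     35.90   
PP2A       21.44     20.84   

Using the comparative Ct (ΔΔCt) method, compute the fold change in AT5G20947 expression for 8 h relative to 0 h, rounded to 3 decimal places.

0.043

ΔCt(0 h) = 31.950 − 21.440 = 10.510
ΔCt(8 h) = 35.900 − 20.840 = 15.060
ΔΔCt = 15.060 − 10.510 = 4.550
Fold change = 2^(−4.550) = 0.0427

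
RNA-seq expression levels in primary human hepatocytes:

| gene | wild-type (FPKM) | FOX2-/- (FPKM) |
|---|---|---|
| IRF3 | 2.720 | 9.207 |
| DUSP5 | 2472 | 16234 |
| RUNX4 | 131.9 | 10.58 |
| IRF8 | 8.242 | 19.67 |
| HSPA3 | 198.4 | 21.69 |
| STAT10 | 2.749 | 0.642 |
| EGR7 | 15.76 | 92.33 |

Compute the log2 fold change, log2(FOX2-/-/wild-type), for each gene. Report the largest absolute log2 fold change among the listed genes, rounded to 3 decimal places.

3.640

log2(9.207/2.720) = 1.759  (IRF3)
log2(16234/2472) = 2.715  (DUSP5)
log2(10.58/131.9) = -3.640  (RUNX4)
log2(19.67/8.242) = 1.255  (IRF8)
log2(21.69/198.4) = -3.193  (HSPA3)
log2(0.642/2.749) = -2.098  (STAT10)
log2(92.33/15.76) = 2.551  (EGR7)
The largest magnitude belongs to RUNX4.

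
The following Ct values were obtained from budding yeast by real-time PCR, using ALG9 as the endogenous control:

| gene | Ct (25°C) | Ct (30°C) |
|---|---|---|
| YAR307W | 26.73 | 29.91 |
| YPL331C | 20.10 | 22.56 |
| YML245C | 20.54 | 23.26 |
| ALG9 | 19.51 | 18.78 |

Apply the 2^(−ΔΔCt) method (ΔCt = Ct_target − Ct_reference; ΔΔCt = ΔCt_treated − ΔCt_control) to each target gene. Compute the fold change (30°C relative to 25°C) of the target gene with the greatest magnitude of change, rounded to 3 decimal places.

YAR307W: ΔΔCt = (29.91−18.78) − (26.73−19.51) = 11.13 − 7.22 = 3.91; fold change = 2^-3.91 = 0.067
YPL331C: ΔΔCt = (22.56−18.78) − (20.10−19.51) = 3.78 − 0.59 = 3.19; fold change = 2^-3.19 = 0.110
YML245C: ΔΔCt = (23.26−18.78) − (20.54−19.51) = 4.48 − 1.03 = 3.45; fold change = 2^-3.45 = 0.092
YAR307W has the largest |ΔΔCt| = 3.91.

0.067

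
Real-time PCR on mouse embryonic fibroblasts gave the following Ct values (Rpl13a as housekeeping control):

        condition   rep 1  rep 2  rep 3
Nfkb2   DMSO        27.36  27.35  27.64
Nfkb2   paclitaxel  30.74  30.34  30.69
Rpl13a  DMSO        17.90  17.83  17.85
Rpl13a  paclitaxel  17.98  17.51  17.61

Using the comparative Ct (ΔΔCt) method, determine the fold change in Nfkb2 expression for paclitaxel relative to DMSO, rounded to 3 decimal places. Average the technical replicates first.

0.102

Mean Ct: Nfkb2 DMSO 27.450; Nfkb2 paclitaxel 30.590; Rpl13a DMSO 17.860; Rpl13a paclitaxel 17.700
ΔCt(DMSO) = 27.450 − 17.860 = 9.590
ΔCt(paclitaxel) = 30.590 − 17.700 = 12.890
ΔΔCt = 12.890 − 9.590 = 3.300
Fold change = 2^(−3.300) = 0.1015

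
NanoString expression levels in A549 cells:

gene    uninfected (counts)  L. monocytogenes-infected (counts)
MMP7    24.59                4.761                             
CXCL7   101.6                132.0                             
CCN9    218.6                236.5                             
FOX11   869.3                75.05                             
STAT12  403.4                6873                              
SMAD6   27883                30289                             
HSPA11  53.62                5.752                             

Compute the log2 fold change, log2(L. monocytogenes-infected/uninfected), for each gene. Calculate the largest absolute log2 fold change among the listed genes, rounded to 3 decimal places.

log2(4.761/24.59) = -2.369  (MMP7)
log2(132.0/101.6) = 0.378  (CXCL7)
log2(236.5/218.6) = 0.114  (CCN9)
log2(75.05/869.3) = -3.534  (FOX11)
log2(6873/403.4) = 4.091  (STAT12)
log2(30289/27883) = 0.119  (SMAD6)
log2(5.752/53.62) = -3.221  (HSPA11)
The largest magnitude belongs to STAT12.

4.091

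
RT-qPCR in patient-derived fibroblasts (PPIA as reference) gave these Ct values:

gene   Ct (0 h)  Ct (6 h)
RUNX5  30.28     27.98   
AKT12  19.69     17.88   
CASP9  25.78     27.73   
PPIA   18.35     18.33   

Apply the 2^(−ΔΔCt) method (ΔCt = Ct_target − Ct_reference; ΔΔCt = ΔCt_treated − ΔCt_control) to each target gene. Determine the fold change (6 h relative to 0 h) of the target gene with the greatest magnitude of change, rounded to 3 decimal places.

RUNX5: ΔΔCt = (27.98−18.33) − (30.28−18.35) = 9.65 − 11.93 = -2.28; fold change = 2^2.28 = 4.857
AKT12: ΔΔCt = (17.88−18.33) − (19.69−18.35) = -0.45 − 1.34 = -1.79; fold change = 2^1.79 = 3.458
CASP9: ΔΔCt = (27.73−18.33) − (25.78−18.35) = 9.40 − 7.43 = 1.97; fold change = 2^-1.97 = 0.255
RUNX5 has the largest |ΔΔCt| = 2.28.

4.857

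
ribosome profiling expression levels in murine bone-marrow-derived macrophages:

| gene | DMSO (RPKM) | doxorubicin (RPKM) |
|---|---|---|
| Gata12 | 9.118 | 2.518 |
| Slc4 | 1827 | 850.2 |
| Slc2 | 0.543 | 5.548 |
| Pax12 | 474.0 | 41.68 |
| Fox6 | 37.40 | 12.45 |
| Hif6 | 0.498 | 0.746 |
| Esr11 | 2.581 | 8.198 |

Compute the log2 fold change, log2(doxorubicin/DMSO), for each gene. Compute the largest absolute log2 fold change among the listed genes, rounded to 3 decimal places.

log2(2.518/9.118) = -1.856  (Gata12)
log2(850.2/1827) = -1.104  (Slc4)
log2(5.548/0.543) = 3.353  (Slc2)
log2(41.68/474.0) = -3.507  (Pax12)
log2(12.45/37.40) = -1.587  (Fox6)
log2(0.746/0.498) = 0.583  (Hif6)
log2(8.198/2.581) = 1.667  (Esr11)
The largest magnitude belongs to Pax12.

3.507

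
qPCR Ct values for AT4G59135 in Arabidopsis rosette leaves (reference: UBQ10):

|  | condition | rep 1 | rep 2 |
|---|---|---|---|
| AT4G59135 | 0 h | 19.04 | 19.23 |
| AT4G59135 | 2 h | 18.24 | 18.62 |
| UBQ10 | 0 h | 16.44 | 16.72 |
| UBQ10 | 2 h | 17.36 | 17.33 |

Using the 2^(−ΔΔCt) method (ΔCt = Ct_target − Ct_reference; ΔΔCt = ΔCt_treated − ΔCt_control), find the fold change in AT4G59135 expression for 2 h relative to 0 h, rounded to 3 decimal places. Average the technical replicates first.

Mean Ct: AT4G59135 0 h 19.135; AT4G59135 2 h 18.430; UBQ10 0 h 16.580; UBQ10 2 h 17.345
ΔCt(0 h) = 19.135 − 16.580 = 2.555
ΔCt(2 h) = 18.430 − 17.345 = 1.085
ΔΔCt = 1.085 − 2.555 = -1.470
Fold change = 2^(−(-1.470)) = 2^1.470 = 2.7702

2.770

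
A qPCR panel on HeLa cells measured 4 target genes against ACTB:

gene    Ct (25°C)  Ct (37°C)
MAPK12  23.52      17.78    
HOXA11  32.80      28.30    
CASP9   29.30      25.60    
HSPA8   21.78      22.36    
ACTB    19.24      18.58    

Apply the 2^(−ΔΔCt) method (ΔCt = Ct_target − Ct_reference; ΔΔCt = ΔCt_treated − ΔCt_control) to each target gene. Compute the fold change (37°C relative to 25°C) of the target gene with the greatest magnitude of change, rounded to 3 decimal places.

MAPK12: ΔΔCt = (17.78−18.58) − (23.52−19.24) = -0.80 − 4.28 = -5.08; fold change = 2^5.08 = 33.825
HOXA11: ΔΔCt = (28.30−18.58) − (32.80−19.24) = 9.72 − 13.56 = -3.84; fold change = 2^3.84 = 14.320
CASP9: ΔΔCt = (25.60−18.58) − (29.30−19.24) = 7.02 − 10.06 = -3.04; fold change = 2^3.04 = 8.225
HSPA8: ΔΔCt = (22.36−18.58) − (21.78−19.24) = 3.78 − 2.54 = 1.24; fold change = 2^-1.24 = 0.423
MAPK12 has the largest |ΔΔCt| = 5.08.

33.825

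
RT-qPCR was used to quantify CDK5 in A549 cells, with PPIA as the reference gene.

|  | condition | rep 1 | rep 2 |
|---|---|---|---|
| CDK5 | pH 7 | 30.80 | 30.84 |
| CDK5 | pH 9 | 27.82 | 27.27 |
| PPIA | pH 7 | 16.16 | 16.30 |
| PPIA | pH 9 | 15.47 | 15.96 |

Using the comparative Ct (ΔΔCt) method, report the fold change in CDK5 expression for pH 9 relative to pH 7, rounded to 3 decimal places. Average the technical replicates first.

Mean Ct: CDK5 pH 7 30.820; CDK5 pH 9 27.545; PPIA pH 7 16.230; PPIA pH 9 15.715
ΔCt(pH 7) = 30.820 − 16.230 = 14.590
ΔCt(pH 9) = 27.545 − 15.715 = 11.830
ΔΔCt = 11.830 − 14.590 = -2.760
Fold change = 2^(−(-2.760)) = 2^2.760 = 6.7740

6.774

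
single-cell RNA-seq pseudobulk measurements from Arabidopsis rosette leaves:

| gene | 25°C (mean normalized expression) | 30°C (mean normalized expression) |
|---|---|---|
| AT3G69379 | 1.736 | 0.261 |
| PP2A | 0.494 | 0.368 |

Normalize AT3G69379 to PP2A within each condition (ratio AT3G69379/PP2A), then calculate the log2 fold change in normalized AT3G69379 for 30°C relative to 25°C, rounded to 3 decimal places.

-2.309

AT3G69379/PP2A (25°C) = 1.736 / 0.494 = 3.5142
AT3G69379/PP2A (30°C) = 0.261 / 0.368 = 0.70924
Fold change = 0.70924 / 3.5142 = 0.2018
log2(0.2018) = -2.3088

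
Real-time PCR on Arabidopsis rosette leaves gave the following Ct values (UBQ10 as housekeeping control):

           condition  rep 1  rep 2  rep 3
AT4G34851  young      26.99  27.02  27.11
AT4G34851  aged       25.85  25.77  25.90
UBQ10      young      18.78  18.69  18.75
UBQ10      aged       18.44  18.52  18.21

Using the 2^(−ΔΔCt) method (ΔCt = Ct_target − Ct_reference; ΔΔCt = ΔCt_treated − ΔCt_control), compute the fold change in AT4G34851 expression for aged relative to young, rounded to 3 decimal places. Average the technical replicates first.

1.803

Mean Ct: AT4G34851 young 27.040; AT4G34851 aged 25.840; UBQ10 young 18.740; UBQ10 aged 18.390
ΔCt(young) = 27.040 − 18.740 = 8.300
ΔCt(aged) = 25.840 − 18.390 = 7.450
ΔΔCt = 7.450 − 8.300 = -0.850
Fold change = 2^(−(-0.850)) = 2^0.850 = 1.8025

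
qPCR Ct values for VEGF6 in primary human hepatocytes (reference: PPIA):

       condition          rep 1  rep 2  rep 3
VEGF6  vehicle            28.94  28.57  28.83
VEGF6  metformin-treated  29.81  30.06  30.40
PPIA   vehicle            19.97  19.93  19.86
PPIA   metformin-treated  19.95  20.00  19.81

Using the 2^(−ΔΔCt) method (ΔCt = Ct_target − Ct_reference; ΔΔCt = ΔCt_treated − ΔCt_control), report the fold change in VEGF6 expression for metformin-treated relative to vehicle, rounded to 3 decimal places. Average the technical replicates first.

0.403

Mean Ct: VEGF6 vehicle 28.780; VEGF6 metformin-treated 30.090; PPIA vehicle 19.920; PPIA metformin-treated 19.920
ΔCt(vehicle) = 28.780 − 19.920 = 8.860
ΔCt(metformin-treated) = 30.090 − 19.920 = 10.170
ΔΔCt = 10.170 − 8.860 = 1.310
Fold change = 2^(−1.310) = 0.4033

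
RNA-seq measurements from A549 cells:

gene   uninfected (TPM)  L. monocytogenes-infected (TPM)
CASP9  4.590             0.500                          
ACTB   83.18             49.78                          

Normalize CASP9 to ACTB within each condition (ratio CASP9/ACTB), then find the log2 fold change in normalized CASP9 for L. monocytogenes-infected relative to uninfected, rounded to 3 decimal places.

CASP9/ACTB (uninfected) = 4.590 / 83.18 = 0.055182
CASP9/ACTB (L. monocytogenes-infected) = 0.500 / 49.78 = 0.010044
Fold change = 0.010044 / 0.055182 = 0.1820
log2(0.1820) = -2.4578

-2.458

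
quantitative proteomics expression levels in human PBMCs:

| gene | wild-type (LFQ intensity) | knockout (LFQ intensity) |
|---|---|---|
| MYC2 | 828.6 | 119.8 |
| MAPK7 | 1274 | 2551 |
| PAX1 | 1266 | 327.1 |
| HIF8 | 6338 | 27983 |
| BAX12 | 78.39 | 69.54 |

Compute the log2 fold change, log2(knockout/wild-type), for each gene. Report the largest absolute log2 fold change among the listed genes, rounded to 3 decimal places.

log2(119.8/828.6) = -2.790  (MYC2)
log2(2551/1274) = 1.002  (MAPK7)
log2(327.1/1266) = -1.952  (PAX1)
log2(27983/6338) = 2.142  (HIF8)
log2(69.54/78.39) = -0.173  (BAX12)
The largest magnitude belongs to MYC2.

2.790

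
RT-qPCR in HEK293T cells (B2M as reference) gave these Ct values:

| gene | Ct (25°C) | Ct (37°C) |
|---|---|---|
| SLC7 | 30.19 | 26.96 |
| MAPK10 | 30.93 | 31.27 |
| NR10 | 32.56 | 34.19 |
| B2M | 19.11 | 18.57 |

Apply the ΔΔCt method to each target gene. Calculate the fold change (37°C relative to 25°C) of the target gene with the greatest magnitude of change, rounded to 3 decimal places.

6.453

SLC7: ΔΔCt = (26.96−18.57) − (30.19−19.11) = 8.39 − 11.08 = -2.69; fold change = 2^2.69 = 6.453
MAPK10: ΔΔCt = (31.27−18.57) − (30.93−19.11) = 12.70 − 11.82 = 0.88; fold change = 2^-0.88 = 0.543
NR10: ΔΔCt = (34.19−18.57) − (32.56−19.11) = 15.62 − 13.45 = 2.17; fold change = 2^-2.17 = 0.222
SLC7 has the largest |ΔΔCt| = 2.69.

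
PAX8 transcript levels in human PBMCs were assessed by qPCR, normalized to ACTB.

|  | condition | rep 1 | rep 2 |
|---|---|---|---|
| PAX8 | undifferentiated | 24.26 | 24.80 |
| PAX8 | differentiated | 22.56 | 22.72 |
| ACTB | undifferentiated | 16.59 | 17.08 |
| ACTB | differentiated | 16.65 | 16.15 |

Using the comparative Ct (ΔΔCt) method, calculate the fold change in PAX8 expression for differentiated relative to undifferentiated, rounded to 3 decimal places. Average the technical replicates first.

Mean Ct: PAX8 undifferentiated 24.530; PAX8 differentiated 22.640; ACTB undifferentiated 16.835; ACTB differentiated 16.400
ΔCt(undifferentiated) = 24.530 − 16.835 = 7.695
ΔCt(differentiated) = 22.640 − 16.400 = 6.240
ΔΔCt = 6.240 − 7.695 = -1.455
Fold change = 2^(−(-1.455)) = 2^1.455 = 2.7416

2.742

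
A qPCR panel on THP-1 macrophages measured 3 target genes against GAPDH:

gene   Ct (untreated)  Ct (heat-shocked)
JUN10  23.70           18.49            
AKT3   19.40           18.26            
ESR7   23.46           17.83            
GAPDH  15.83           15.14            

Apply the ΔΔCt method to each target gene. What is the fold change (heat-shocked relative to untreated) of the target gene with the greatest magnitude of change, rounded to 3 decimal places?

JUN10: ΔΔCt = (18.49−15.14) − (23.70−15.83) = 3.35 − 7.87 = -4.52; fold change = 2^4.52 = 22.943
AKT3: ΔΔCt = (18.26−15.14) − (19.40−15.83) = 3.12 − 3.57 = -0.45; fold change = 2^0.45 = 1.366
ESR7: ΔΔCt = (17.83−15.14) − (23.46−15.83) = 2.69 − 7.63 = -4.94; fold change = 2^4.94 = 30.696
ESR7 has the largest |ΔΔCt| = 4.94.

30.696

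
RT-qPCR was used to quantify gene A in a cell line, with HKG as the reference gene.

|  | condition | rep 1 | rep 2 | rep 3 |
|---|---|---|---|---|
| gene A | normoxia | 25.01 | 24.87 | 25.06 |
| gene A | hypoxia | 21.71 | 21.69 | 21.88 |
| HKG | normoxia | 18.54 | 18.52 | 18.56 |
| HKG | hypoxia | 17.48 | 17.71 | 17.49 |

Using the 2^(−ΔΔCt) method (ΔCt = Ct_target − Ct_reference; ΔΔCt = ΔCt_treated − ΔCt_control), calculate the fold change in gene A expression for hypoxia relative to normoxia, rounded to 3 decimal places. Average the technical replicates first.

Mean Ct: gene A normoxia 24.980; gene A hypoxia 21.760; HKG normoxia 18.540; HKG hypoxia 17.560
ΔCt(normoxia) = 24.980 − 18.540 = 6.440
ΔCt(hypoxia) = 21.760 − 17.560 = 4.200
ΔΔCt = 4.200 − 6.440 = -2.240
Fold change = 2^(−(-2.240)) = 2^2.240 = 4.7240

4.724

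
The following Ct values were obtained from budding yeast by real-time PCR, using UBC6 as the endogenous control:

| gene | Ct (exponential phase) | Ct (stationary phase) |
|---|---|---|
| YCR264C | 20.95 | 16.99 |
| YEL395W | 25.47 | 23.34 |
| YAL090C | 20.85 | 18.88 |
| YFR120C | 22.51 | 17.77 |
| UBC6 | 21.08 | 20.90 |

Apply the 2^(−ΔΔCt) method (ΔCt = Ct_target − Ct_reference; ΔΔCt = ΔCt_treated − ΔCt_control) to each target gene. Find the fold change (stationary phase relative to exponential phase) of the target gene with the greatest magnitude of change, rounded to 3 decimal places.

23.588

YCR264C: ΔΔCt = (16.99−20.90) − (20.95−21.08) = -3.91 − (-0.13) = -3.78; fold change = 2^3.78 = 13.737
YEL395W: ΔΔCt = (23.34−20.90) − (25.47−21.08) = 2.44 − 4.39 = -1.95; fold change = 2^1.95 = 3.864
YAL090C: ΔΔCt = (18.88−20.90) − (20.85−21.08) = -2.02 − (-0.23) = -1.79; fold change = 2^1.79 = 3.458
YFR120C: ΔΔCt = (17.77−20.90) − (22.51−21.08) = -3.13 − 1.43 = -4.56; fold change = 2^4.56 = 23.588
YFR120C has the largest |ΔΔCt| = 4.56.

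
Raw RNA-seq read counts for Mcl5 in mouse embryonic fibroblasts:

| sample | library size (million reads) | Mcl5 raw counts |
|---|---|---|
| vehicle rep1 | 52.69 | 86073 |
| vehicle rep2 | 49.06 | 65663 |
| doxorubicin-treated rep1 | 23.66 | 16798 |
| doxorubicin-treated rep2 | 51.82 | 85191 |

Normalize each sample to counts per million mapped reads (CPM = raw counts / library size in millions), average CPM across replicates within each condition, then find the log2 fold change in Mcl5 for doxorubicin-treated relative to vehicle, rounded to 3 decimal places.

-0.336

CPM(vehicle rep1) = 86073 / 52.69 = 1633.5737
CPM(vehicle rep2) = 65663 / 49.06 = 1338.4223
CPM(doxorubicin-treated rep1) = 16798 / 23.66 = 709.9746
CPM(doxorubicin-treated rep2) = 85191 / 51.82 = 1643.9792
mean CPM(vehicle) = 1485.9980; mean CPM(doxorubicin-treated) = 1176.9769
Fold change = 1176.9769 / 1485.9980 = 0.79204
log2(0.79204) = -0.3363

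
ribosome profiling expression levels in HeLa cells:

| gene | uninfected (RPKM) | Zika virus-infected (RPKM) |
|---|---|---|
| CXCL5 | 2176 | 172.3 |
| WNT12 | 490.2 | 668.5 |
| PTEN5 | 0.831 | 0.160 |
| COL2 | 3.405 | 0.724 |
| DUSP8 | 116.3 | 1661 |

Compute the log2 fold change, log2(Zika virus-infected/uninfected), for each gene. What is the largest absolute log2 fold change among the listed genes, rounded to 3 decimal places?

log2(172.3/2176) = -3.659  (CXCL5)
log2(668.5/490.2) = 0.448  (WNT12)
log2(0.160/0.831) = -2.377  (PTEN5)
log2(0.724/3.405) = -2.234  (COL2)
log2(1661/116.3) = 3.836  (DUSP8)
The largest magnitude belongs to DUSP8.

3.836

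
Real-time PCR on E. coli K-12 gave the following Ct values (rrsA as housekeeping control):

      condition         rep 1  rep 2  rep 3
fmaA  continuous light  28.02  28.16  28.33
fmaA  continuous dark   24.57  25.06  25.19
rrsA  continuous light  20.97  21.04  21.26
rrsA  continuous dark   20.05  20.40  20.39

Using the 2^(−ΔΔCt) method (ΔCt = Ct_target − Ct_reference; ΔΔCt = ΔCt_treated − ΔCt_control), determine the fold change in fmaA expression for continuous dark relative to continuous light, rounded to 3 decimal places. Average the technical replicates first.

5.352

Mean Ct: fmaA continuous light 28.170; fmaA continuous dark 24.940; rrsA continuous light 21.090; rrsA continuous dark 20.280
ΔCt(continuous light) = 28.170 − 21.090 = 7.080
ΔCt(continuous dark) = 24.940 − 20.280 = 4.660
ΔΔCt = 4.660 − 7.080 = -2.420
Fold change = 2^(−(-2.420)) = 2^2.420 = 5.3517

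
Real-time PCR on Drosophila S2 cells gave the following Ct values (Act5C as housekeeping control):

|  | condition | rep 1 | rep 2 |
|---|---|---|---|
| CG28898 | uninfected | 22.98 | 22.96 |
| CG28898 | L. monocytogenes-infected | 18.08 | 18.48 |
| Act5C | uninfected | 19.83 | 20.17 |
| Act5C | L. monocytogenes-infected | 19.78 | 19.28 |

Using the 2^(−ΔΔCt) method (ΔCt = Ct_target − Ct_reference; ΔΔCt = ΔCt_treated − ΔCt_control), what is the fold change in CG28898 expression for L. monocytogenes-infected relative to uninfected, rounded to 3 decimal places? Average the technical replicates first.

Mean Ct: CG28898 uninfected 22.970; CG28898 L. monocytogenes-infected 18.280; Act5C uninfected 20.000; Act5C L. monocytogenes-infected 19.530
ΔCt(uninfected) = 22.970 − 20.000 = 2.970
ΔCt(L. monocytogenes-infected) = 18.280 − 19.530 = -1.250
ΔΔCt = -1.250 − 2.970 = -4.220
Fold change = 2^(−(-4.220)) = 2^4.220 = 18.6357

18.636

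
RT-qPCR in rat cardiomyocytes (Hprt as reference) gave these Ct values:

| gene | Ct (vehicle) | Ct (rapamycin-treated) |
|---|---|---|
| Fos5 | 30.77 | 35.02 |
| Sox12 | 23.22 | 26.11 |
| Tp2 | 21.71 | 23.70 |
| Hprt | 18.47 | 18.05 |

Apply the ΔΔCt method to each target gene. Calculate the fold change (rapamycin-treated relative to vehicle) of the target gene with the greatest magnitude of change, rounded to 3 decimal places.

0.039

Fos5: ΔΔCt = (35.02−18.05) − (30.77−18.47) = 16.97 − 12.30 = 4.67; fold change = 2^-4.67 = 0.039
Sox12: ΔΔCt = (26.11−18.05) − (23.22−18.47) = 8.06 − 4.75 = 3.31; fold change = 2^-3.31 = 0.101
Tp2: ΔΔCt = (23.70−18.05) − (21.71−18.47) = 5.65 − 3.24 = 2.41; fold change = 2^-2.41 = 0.188
Fos5 has the largest |ΔΔCt| = 4.67.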